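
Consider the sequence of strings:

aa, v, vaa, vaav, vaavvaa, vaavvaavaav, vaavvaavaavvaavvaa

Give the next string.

This is a Fibonacci-style word recurrence s(k) = s(k−1)·s(k−2): e.g. v·aa = vaa.
The next term joins vaavvaavaavvaavvaa and vaavvaavaav.

vaavvaavaavvaavvaavaavvaavaav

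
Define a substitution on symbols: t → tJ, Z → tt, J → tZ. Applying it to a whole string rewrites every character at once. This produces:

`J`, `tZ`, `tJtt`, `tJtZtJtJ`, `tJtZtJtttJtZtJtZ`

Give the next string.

Rewriting the 16 symbols of tJtZtJtttJtZtJtZ one by one yields tJ tZ tJ tt tJ tZ tJ tJ tJ tZ tJ tt tJ tZ tJ tt; concatenated:

tJtZtJtttJtZtJtJtJtZtJtttJtZtJtt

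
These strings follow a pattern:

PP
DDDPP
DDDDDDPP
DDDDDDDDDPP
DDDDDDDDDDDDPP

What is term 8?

DDDDDDDDDDDDDDDDDDDDDPP

Each term is the previous one with DDD prepended.
From DDDDDDDDDDDDPP, 3 further steps: DDDDDDDDDDDDPP → DDDDDDDDDDDDDDDPP → DDDDDDDDDDDDDDDDDDPP → (answer).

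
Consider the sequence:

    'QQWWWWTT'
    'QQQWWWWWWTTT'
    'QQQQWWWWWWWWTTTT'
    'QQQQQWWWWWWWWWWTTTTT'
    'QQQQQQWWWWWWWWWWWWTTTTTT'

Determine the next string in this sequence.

The n-th term is n Q's then 2n W's then n T's, where the shown terms are n = 2, 3, 4, 5, 6.
For the next term, n = 7, so the run lengths are 7, 14, 7.

QQQQQQQWWWWWWWWWWWWWWTTTTTTT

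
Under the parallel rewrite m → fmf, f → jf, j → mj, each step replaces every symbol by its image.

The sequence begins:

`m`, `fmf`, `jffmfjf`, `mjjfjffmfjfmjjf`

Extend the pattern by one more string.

fmfmjmjjfmjjfjffmfjfmjjffmfmjmjjf

Applying the rule to each of the 15 symbols of mjjfjffmfjfmjjf gives the pieces fmf mj mj jf mj jf jf fmf jf mj jf fmf mj mj jf, which concatenate to the answer.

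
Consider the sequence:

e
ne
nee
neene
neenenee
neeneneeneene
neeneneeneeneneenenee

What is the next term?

Each term (from the third on) is the previous term followed by the one before it: term 3 = ne·e = nee.
The next term joins neeneneeneeneneenenee and neeneneeneene.

neeneneeneeneneeneneeneeneneeneene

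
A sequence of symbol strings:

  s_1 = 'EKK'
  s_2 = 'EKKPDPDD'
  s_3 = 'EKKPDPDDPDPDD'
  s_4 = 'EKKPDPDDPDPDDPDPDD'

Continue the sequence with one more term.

The strings grow by a fixed suffix PDPDD each time.
One more step from EKKPDPDDPDPDDPDPDD gives the answer.

EKKPDPDDPDPDDPDPDDPDPDD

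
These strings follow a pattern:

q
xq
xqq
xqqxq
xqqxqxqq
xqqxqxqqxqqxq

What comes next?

xqqxqxqqxqqxqxqqxqxqq

This is a Fibonacci-style word recurrence s(k) = s(k−1)·s(k−2): e.g. xq·q = xqq.
Continuing: xqqxqxqqxqqxq · xqqxqxqq gives term 7.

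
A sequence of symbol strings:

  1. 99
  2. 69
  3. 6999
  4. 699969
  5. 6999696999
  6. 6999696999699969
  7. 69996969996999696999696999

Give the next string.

699969699969996969996969996999696999699969

From term 3 onward, concatenate the last term with the second-to-last: 69·99 = 6999, 6999·69 = 699969, …
Continuing: 69996969996999696999696999 · 6999696999699969 gives term 8.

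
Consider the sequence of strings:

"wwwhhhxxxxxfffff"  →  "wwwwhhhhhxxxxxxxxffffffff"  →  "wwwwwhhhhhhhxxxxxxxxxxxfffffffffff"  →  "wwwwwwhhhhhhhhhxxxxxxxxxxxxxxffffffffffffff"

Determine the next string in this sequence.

The n-th term is n+1 w's then 2n-1 h's then 3n-1 x's then 3n-1 f's, where the shown terms are n = 2, 3, 4, 5.
At n = 6 the blocks have lengths 7, 11, 17, 17.

wwwwwwwhhhhhhhhhhhxxxxxxxxxxxxxxxxxfffffffffffffffff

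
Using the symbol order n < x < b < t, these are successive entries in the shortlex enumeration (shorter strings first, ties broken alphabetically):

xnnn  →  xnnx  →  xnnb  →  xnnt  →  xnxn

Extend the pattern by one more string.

Treat xnxn as a base-4 numeral over the given alphabet and add one, carrying through any trailing t's.

xnxx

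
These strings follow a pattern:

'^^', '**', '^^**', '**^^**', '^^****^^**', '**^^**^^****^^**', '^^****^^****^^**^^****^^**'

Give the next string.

**^^**^^****^^**^^****^^****^^**^^****^^**

From term 3 onward, concatenate the second-to-last term with the last: ^^·** = ^^**, **·^^** = **^^**, …
The next term joins **^^**^^****^^** and ^^****^^****^^**^^****^^**.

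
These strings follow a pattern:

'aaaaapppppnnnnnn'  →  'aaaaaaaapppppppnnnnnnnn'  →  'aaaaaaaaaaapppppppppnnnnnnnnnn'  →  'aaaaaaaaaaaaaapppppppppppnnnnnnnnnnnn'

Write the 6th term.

The n-th term is 3n-1 a's then 2n+1 p's then 2n+2 n's, where the shown terms are n = 2, 3, 4, 5.
At n = 7 the blocks have lengths 20, 15, 16.

aaaaaaaaaaaaaaaaaaaapppppppppppppppnnnnnnnnnnnnnnnn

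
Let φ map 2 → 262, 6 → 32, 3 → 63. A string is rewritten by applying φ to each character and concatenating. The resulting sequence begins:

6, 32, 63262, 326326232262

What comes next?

Apply φ to 326326232262 symbol by symbol: 3→63, 2→262, 6→32, 3→63, 2→262, 6→32, 2→262, 3→63, 2→262, 2→262, 6→32, 2→262; joined: 63 262 32 63 262 32 262 63 262 262 32 262.

632623263262322626326226232262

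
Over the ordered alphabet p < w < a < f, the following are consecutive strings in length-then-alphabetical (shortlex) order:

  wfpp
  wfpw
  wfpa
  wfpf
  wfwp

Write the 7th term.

wfwa

Advancing 2 positions from wfwp through wfwp → wfww reaches term 7.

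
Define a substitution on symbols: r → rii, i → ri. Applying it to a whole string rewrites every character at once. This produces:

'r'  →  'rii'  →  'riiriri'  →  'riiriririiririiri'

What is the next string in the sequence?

Rewriting the 17 symbols of riiriririiririiri one by one yields rii ri ri rii ri rii ri rii ri ri rii ri rii ri ri rii ri; concatenated:

riiriririiririiririiriririiririiriririiri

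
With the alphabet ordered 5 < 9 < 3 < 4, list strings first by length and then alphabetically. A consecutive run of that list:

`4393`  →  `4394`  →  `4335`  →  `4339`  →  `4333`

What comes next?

Find the rightmost character of 4333 below 4, bump it to the next letter, and reset everything to its right to 5.

4334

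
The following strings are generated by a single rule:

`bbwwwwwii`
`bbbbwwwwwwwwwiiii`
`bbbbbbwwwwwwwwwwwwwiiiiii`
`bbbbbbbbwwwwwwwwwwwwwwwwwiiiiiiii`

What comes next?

bbbbbbbbbbwwwwwwwwwwwwwwwwwwwwwiiiiiiiiii

The n-th term is 2n b's then 4n+1 w's then 2n i's (n = 1, 2, …).
At n = 5 the blocks have lengths 10, 21, 10.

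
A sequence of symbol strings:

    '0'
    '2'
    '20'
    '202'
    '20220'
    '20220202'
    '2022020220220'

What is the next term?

202202022022020220202

Each term (from the third on) is the previous term followed by the one before it: term 3 = 2·0 = 20.
Continuing: 2022020220220 · 20220202 gives term 8.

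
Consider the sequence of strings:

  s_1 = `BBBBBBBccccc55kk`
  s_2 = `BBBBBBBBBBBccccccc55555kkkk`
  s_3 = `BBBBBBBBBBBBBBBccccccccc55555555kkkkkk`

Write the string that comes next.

The n-th term is 4n+3 B's then 2n+3 c's then 3n-1 5's then 2n k's (n = 1, 2, …).
Setting n = 4 gives 19, 11, 11, 8 characters in each block.

BBBBBBBBBBBBBBBBBBBccccccccccc55555555555kkkkkkkk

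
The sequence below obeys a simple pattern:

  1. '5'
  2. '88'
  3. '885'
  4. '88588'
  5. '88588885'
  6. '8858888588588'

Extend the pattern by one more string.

Each term (from the third on) is the previous term followed by the one before it: term 3 = 88·5 = 885.
Continuing: 8858888588588 · 88588885 gives term 7.

885888858858888588885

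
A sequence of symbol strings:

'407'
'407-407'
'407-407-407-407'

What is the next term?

Each string is two copies of the previous one joined by '-'.
Doubling 407-407-407-407 with '-' between the halves:

407-407-407-407-407-407-407-407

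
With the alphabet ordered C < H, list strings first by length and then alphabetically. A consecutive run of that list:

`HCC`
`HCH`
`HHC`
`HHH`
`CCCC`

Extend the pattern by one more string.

CCCH

The successor of CCCC increments the rightmost position that isn't already H and resets every position after it to C.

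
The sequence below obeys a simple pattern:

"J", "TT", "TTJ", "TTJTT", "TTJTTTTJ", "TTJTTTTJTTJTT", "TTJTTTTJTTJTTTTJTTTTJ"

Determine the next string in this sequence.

TTJTTTTJTTJTTTTJTTTTJTTJTTTTJTTJTT

Each term (from the third on) is the previous term followed by the one before it: term 3 = TT·J = TTJ.
Continuing: TTJTTTTJTTJTTTTJTTTTJ · TTJTTTTJTTJTT gives term 8.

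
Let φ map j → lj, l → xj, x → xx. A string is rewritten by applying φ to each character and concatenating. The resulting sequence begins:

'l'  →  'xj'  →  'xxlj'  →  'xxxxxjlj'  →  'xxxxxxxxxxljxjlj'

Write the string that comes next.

φ(xxxxxxxxxxljxjlj) expands symbol-by-symbol to xx xx xx xx xx xx xx xx xx xx xj lj xx lj xj lj; joining the 16 pieces gives the next term.

xxxxxxxxxxxxxxxxxxxxxjljxxljxjlj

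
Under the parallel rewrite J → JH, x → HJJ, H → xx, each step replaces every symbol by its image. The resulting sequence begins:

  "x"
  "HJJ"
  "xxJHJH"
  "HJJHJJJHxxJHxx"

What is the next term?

Applying the rule to each of the 14 symbols of HJJHJJJHxxJHxx gives the pieces xx JH JH xx JH JH JH xx HJJ HJJ JH xx HJJ HJJ, which concatenate to the answer.

xxJHJHxxJHJHJHxxHJJHJJJHxxHJJHJJ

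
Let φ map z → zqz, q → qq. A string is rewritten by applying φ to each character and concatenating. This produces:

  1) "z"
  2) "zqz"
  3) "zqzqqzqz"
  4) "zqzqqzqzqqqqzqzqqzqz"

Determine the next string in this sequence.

zqzqqzqzqqqqzqzqqzqzqqqqqqqqzqzqqzqzqqqqzqzqqzqz

Applying the rule to each of the 20 symbols of zqzqqzqzqqqqzqzqqzqz gives the pieces zqz qq zqz qq qq zqz qq zqz qq qq qq qq zqz qq zqz qq qq zqz qq zqz, which concatenate to the answer.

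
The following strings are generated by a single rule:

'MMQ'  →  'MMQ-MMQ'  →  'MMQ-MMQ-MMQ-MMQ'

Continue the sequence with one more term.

Each string is two copies of the previous one joined by '-'.
So the next term is two copies of MMQ-MMQ-MMQ-MMQ with '-' between the halves.

MMQ-MMQ-MMQ-MMQ-MMQ-MMQ-MMQ-MMQ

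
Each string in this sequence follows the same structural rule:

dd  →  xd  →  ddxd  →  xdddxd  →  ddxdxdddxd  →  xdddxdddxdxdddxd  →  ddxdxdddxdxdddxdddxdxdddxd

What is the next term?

xdddxdddxdxdddxdddxdxdddxdxdddxdddxdxdddxd

Each term (from the third on) is the two preceding terms concatenated in order: term 3 = dd·xd = ddxd.
The next term joins xdddxdddxdxdddxd and ddxdxdddxdxdddxdddxdxdddxd.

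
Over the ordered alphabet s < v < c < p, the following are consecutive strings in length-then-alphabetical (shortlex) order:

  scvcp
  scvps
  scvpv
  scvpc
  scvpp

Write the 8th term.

Advancing 3 positions from scvpp through scvpp → sccss → sccsv reaches term 8.

sccsc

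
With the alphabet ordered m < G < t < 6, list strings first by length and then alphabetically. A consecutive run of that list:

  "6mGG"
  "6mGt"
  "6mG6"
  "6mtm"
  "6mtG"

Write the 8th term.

Continuing the enumeration 3 steps past 6mtG: 6mtG → 6mtt → 6mt6 → (answer).

6m6m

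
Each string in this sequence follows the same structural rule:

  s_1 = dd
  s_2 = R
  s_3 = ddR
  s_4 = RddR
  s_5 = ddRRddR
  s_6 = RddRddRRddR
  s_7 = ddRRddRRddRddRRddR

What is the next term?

RddRddRRddRddRRddRRddRddRRddR

Each term (from the third on) is the two preceding terms concatenated in order: term 3 = dd·R = ddR.
Continuing: RddRddRRddR · ddRRddRRddRddRRddR gives term 8.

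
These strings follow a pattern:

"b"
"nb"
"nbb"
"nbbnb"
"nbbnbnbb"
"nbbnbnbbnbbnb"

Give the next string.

nbbnbnbbnbbnbnbbnbnbb

Each term (from the third on) is the previous term followed by the one before it: term 3 = nb·b = nbb.
So term 7 is nbbnbnbbnbbnb·nbbnbnbb.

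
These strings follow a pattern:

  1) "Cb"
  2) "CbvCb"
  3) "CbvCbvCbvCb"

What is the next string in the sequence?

Every step duplicates the string with 'v' between the halves.
Doubling CbvCbvCbvCb with 'v' between the halves:

CbvCbvCbvCbvCbvCbvCbvCb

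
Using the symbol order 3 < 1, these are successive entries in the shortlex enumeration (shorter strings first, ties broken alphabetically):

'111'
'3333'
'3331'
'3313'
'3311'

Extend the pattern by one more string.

The successor of 3311 increments the rightmost position that isn't already 1 and resets every position after it to 3.

3133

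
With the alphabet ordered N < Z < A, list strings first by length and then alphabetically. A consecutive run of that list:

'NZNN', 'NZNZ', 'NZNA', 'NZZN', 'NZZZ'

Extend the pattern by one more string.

NZZA

The successor of NZZZ increments the rightmost position that isn't already A and resets every position after it to N.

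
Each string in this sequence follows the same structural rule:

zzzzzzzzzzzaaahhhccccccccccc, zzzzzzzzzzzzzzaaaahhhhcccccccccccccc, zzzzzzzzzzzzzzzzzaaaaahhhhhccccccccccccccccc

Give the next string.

zzzzzzzzzzzzzzzzzzzzaaaaaahhhhhhcccccccccccccccccccc

Each string has the form z^{3n+2} a^{n} h^{n} c^{3n+2}, where the shown terms are n = 3, 4, 5.
Setting n = 6 gives 20, 6, 6, 20 characters in each block.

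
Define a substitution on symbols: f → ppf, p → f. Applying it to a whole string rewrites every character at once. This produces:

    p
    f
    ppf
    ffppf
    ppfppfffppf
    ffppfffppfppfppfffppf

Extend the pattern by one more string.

Applying the rule to each of the 21 symbols of ffppfffppfppfppfffppf gives the pieces ppf ppf f f ppf ppf ppf f f ppf f f ppf f f ppf ppf ppf f f ppf, which concatenate to the answer.

ppfppfffppfppfppfffppfffppfffppfppfppfffppf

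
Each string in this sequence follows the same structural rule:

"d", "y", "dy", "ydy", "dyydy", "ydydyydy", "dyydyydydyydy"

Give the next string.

ydydyydydyydyydydyydy

Each term (from the third on) is the two preceding terms concatenated in order: term 3 = d·y = dy.
The next term joins ydydyydy and dyydyydydyydy.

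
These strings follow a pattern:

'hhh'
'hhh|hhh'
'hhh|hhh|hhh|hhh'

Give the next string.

Each string is two copies of the previous one joined by '|'.
So the next term is two copies of hhh|hhh|hhh|hhh with '|' between the halves.

hhh|hhh|hhh|hhh|hhh|hhh|hhh|hhh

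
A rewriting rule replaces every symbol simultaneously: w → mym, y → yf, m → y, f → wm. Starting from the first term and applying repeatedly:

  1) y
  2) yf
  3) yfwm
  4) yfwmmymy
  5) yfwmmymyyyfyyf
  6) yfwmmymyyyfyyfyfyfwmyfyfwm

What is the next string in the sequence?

yfwmmymyyyfyyfyfyfwmyfyfwmyfwmyfwmmymyyfwmyfwmmymy

Applying the rule to each of the 26 symbols of yfwmmymyyyfyyfyfyfwmyfyfwm gives the pieces yf wm mym y y yf y yf yf yf wm yf yf wm yf wm yf wm mym y yf wm yf wm mym y, which concatenate to the answer.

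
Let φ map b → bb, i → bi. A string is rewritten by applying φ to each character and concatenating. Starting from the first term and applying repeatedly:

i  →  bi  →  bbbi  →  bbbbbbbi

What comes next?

Expanding bbbbbbbi: b→bb, b→bb, b→bb, b→bb, b→bb, b→bb, b→bb, i→bi. Concatenated: bb bb bb bb bb bb bb bi.

bbbbbbbbbbbbbbbi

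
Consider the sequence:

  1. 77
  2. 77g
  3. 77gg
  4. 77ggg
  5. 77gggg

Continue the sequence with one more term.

77ggggg

The strings grow by a fixed suffix g each time.
So the next term is 77gggg·g.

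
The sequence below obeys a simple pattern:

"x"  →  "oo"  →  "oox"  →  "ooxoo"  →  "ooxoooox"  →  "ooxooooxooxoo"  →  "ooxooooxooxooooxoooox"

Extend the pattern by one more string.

This is a Fibonacci-style word recurrence s(k) = s(k−1)·s(k−2): e.g. oo·x = oox.
Continuing: ooxooooxooxooooxoooox · ooxooooxooxoo gives term 8.

ooxooooxooxooooxooooxooxooooxooxoo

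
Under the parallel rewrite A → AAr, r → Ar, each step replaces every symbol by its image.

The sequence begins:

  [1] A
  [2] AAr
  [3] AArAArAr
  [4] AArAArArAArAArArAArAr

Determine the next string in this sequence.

φ(AArAArArAArAArArAArAr) expands symbol-by-symbol to AAr AAr Ar AAr AAr Ar AAr Ar AAr AAr Ar AAr AAr Ar AAr Ar AAr AAr Ar AAr Ar; joining the 21 pieces gives the next term.

AArAArArAArAArArAArArAArAArArAArAArArAArArAArAArArAArAr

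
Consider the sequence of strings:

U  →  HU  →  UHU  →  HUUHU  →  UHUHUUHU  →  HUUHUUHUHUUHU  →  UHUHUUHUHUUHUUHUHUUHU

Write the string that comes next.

This is a Fibonacci-style word recurrence s(k) = s(k−2)·s(k−1): e.g. U·HU = UHU.
Continuing: HUUHUUHUHUUHU · UHUHUUHUHUUHUUHUHUUHU gives term 8.

HUUHUUHUHUUHUUHUHUUHUHUUHUUHUHUUHU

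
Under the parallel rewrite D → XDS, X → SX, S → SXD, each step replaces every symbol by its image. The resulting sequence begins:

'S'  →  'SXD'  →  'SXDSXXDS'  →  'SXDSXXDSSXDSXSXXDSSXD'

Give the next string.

Rewriting the 21 symbols of SXDSXXDSSXDSXSXXDSSXD one by one yields SXD SX XDS SXD SX SX XDS SXD SXD SX XDS SXD SX SXD SX SX XDS SXD SXD SX XDS; concatenated:

SXDSXXDSSXDSXSXXDSSXDSXDSXXDSSXDSXSXDSXSXXDSSXDSXDSXXDS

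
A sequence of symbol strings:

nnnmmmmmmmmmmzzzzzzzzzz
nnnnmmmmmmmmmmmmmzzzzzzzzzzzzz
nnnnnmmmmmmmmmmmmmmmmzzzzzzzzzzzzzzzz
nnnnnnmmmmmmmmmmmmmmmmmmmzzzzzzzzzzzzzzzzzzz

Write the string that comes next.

The n-th term is n n's then 3n+1 m's then 3n+1 z's, where the shown terms are n = 3, 4, 5, 6.
For the next term, n = 7, so the run lengths are 7, 22, 22.

nnnnnnnmmmmmmmmmmmmmmmmmmmmmmzzzzzzzzzzzzzzzzzzzzzz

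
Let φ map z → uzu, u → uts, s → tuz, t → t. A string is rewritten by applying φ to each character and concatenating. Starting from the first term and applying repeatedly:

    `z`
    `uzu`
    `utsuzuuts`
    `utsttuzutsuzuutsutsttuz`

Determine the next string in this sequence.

Rewriting the 23 symbols of utsttuzutsuzuutsutsttuz one by one yields uts t tuz t t uts uzu uts t tuz uts uzu uts uts t tuz uts t tuz t t uts uzu; concatenated:

utsttuzttutsuzuutsttuzutsuzuutsutsttuzutsttuzttutsuzu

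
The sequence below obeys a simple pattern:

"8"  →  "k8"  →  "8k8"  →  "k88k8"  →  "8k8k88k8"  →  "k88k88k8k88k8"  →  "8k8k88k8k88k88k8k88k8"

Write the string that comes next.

k88k88k8k88k88k8k88k8k88k88k8k88k8

From term 3 onward, concatenate the second-to-last term with the last: 8·k8 = 8k8, k8·8k8 = k88k8, …
So term 8 is k88k88k8k88k8·8k8k88k8k88k88k8k88k8.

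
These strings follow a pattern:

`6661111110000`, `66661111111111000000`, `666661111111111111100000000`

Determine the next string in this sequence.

6666661111111111111111110000000000

Each string has the form 6^{n+2} 1^{4n+2} 0^{2n+2} (n = 1, 2, …).
Setting n = 4 gives 6, 18, 10 characters in each block.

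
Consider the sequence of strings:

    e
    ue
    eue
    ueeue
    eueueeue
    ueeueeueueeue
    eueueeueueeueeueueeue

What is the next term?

From term 3 onward, concatenate the second-to-last term with the last: e·ue = eue, ue·eue = ueeue, …
So term 8 is ueeueeueueeue·eueueeueueeueeueueeue.

ueeueeueueeueeueueeueueeueeueueeue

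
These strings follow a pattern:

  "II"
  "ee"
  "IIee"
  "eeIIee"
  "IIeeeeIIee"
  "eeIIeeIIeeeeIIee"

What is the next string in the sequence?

IIeeeeIIeeeeIIeeIIeeeeIIee

Each term (from the third on) is the two preceding terms concatenated in order: term 3 = II·ee = IIee.
So term 7 is IIeeeeIIee·eeIIeeIIeeeeIIee.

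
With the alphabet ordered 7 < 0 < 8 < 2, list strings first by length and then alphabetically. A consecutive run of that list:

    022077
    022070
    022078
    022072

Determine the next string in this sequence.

022007

Find the rightmost character of 022072 below 2, bump it to the next letter, and reset everything to its right to 7.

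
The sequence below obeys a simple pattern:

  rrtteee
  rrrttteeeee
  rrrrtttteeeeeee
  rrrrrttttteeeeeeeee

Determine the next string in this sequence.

Term n consists of n+1 r's, followed by n+1 t's, followed by 2n+1 e's (n = 1, 2, …).
At n = 5 the blocks have lengths 6, 6, 11.

rrrrrrtttttteeeeeeeeeee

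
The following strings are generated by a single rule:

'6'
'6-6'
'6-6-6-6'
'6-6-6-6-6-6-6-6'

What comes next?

Every step duplicates the string with '-' between the halves.
Doubling 6-6-6-6-6-6-6-6 with '-' between the halves:

6-6-6-6-6-6-6-6-6-6-6-6-6-6-6-6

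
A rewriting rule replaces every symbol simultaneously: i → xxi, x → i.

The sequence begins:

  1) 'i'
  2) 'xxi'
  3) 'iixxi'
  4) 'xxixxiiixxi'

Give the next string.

Apply φ to xxixxiiixxi symbol by symbol: x→i, x→i, i→xxi, x→i, x→i, i→xxi, i→xxi, i→xxi, x→i, x→i, i→xxi; joined: i i xxi i i xxi xxi xxi i i xxi.

iixxiiixxixxixxiiixxi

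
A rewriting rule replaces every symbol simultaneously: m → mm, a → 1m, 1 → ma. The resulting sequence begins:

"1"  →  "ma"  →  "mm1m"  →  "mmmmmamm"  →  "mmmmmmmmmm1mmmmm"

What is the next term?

mmmmmmmmmmmmmmmmmmmmmammmmmmmmmm

Replace each of the 16 characters of mmmmmmmmmm1mmmmm in place — mm mm mm mm mm mm mm mm mm mm ma mm mm mm mm mm — and concatenate.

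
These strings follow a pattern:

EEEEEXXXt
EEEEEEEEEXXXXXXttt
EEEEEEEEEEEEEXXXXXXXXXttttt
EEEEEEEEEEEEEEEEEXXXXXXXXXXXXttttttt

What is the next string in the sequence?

EEEEEEEEEEEEEEEEEEEEEXXXXXXXXXXXXXXXttttttttt

Each string has the form E^{4n+1} X^{3n} t^{2n-1} (n = 1, 2, …).
For the next term, n = 5, so the run lengths are 21, 15, 9.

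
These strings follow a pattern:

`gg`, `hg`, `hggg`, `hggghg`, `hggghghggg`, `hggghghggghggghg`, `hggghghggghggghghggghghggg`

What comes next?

hggghghggghggghghggghghggghggghghggghggghg

Each term (from the third on) is the previous term followed by the one before it: term 3 = hg·gg = hggg.
So term 8 is hggghghggghggghghggghghggg·hggghghggghggghg.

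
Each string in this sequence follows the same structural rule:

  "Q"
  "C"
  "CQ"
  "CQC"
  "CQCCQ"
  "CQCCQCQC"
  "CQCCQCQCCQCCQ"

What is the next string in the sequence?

CQCCQCQCCQCCQCQCCQCQC

From term 3 onward, concatenate the last term with the second-to-last: C·Q = CQ, CQ·C = CQC, …
So term 8 is CQCCQCQCCQCCQ·CQCCQCQC.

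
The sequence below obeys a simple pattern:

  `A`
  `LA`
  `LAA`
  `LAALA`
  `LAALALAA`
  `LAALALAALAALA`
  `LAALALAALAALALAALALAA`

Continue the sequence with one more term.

Each term (from the third on) is the previous term followed by the one before it: term 3 = LA·A = LAA.
So term 8 is LAALALAALAALALAALALAA·LAALALAALAALA.

LAALALAALAALALAALALAALAALALAALAALA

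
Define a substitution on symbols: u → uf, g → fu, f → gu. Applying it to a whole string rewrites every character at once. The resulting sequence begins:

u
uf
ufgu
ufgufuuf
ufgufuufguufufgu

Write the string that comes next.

Rewriting the 16 symbols of ufgufuufguufufgu one by one yields uf gu fu uf gu uf uf gu fu uf uf gu uf gu fu uf; concatenated:

ufgufuufguufufgufuufufguufgufuuf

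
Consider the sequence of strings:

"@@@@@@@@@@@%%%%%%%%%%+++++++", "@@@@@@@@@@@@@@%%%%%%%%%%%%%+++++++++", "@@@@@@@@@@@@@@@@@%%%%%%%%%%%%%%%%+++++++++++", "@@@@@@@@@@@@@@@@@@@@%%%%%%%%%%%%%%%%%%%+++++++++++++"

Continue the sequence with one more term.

The n-th term is 3n+2 @'s then 3n+1 %'s then 2n+1 +'s, where the shown terms are n = 3, 4, 5, 6.
Setting n = 7 gives 23, 22, 15 characters in each block.

@@@@@@@@@@@@@@@@@@@@@@@%%%%%%%%%%%%%%%%%%%%%%+++++++++++++++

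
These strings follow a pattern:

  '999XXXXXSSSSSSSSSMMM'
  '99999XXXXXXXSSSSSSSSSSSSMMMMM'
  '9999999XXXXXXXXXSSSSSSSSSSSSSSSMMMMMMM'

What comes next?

Each string has the form 9^{2n-1} X^{2n+1} S^{3n+3} M^{2n-1}, where the shown terms are n = 2, 3, 4.
Setting n = 5 gives 9, 11, 18, 9 characters in each block.

999999999XXXXXXXXXXXSSSSSSSSSSSSSSSSSSMMMMMMMMM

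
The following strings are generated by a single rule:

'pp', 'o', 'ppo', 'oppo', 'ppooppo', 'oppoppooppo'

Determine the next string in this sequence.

ppooppooppoppooppo

Each term (from the third on) is the two preceding terms concatenated in order: term 3 = pp·o = ppo.
So term 7 is ppooppo·oppoppooppo.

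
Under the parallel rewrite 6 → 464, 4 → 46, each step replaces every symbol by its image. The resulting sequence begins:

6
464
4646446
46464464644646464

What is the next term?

Applying the rule to each of the 17 symbols of 46464464644646464 gives the pieces 46 464 46 464 46 46 464 46 464 46 46 464 46 464 46 464 46, which concatenate to the answer.

46464464644646464464644646464464644646446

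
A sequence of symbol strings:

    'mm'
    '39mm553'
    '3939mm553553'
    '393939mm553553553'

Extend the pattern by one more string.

s(k+1) = 39·s(k)·553, so each term gains 39 as a prefix and 553 as a suffix.
Applying this once more to 393939mm553553553:

39393939mm553553553553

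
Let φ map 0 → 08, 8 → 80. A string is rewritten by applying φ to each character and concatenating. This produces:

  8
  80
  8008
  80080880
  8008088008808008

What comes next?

Applying the rule to each of the 16 symbols of 8008088008808008 gives the pieces 80 08 08 80 08 80 80 08 08 80 80 08 80 08 08 80, which concatenate to the answer.

80080880088080080880800880080880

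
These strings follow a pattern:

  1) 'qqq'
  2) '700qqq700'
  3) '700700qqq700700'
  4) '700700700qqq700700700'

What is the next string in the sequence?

Each term wraps the previous one in 700 on the left and 700 on the right.
So the next term is 700·700700700qqq700700700·700.

700700700700qqq700700700700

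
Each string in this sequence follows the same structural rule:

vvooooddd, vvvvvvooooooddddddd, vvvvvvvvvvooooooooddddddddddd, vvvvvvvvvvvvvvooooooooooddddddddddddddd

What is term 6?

Each string has the form v^{4n-2} o^{2n+2} d^{4n-1} (n = 1, 2, …).
At n = 6 the blocks have lengths 22, 14, 23.

vvvvvvvvvvvvvvvvvvvvvvooooooooooooooddddddddddddddddddddddd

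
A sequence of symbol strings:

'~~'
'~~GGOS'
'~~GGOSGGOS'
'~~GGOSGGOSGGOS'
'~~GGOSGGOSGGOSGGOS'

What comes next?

Each term is the previous one with GGOS appended.
One more step from ~~GGOSGGOSGGOSGGOS gives the answer.

~~GGOSGGOSGGOSGGOSGGOS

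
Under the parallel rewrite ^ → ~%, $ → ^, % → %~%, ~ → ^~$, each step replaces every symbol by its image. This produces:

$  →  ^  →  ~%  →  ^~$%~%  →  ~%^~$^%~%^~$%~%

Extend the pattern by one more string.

Rewriting the 15 symbols of ~%^~$^%~%^~$%~% one by one yields ^~$ %~% ~% ^~$ ^ ~% %~% ^~$ %~% ~% ^~$ ^ %~% ^~$ %~%; concatenated:

^~$%~%~%^~$^~%%~%^~$%~%~%^~$^%~%^~$%~%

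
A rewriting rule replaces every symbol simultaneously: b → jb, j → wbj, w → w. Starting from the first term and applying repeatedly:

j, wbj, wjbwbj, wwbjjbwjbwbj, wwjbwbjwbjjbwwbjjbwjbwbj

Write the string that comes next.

wwwbjjbwjbwbjwjbwbjwbjjbwwjbwbjwbjjbwwbjjbwjbwbj

φ(wwjbwbjwbjjbwwbjjbwjbwbj) expands symbol-by-symbol to w w wbj jb w jb wbj w jb wbj wbj jb w w jb wbj wbj jb w wbj jb w jb wbj; joining the 24 pieces gives the next term.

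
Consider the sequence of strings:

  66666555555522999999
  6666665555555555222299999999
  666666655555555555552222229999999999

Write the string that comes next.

Term n consists of n+3 6's, followed by 3n+1 5's, followed by 2n-2 2's, followed by 2n+2 9's, where the shown terms are n = 2, 3, 4.
Setting n = 5 gives 8, 16, 8, 12 characters in each block.

66666666555555555555555522222222999999999999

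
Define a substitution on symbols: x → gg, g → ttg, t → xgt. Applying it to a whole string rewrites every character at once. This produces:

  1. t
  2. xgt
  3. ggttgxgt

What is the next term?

ttgttgxgtxgtttgggttgxgt

Apply φ to ggttgxgt symbol by symbol: g→ttg, g→ttg, t→xgt, t→xgt, g→ttg, x→gg, g→ttg, t→xgt; joined: ttg ttg xgt xgt ttg gg ttg xgt.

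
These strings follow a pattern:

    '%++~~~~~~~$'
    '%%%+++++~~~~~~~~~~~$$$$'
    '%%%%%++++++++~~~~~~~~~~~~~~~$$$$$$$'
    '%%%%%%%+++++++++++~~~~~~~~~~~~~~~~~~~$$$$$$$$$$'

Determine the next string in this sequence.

%%%%%%%%%++++++++++++++~~~~~~~~~~~~~~~~~~~~~~~$$$$$$$$$$$$$

Reading off run lengths: % runs 1, 3, 5, 7; + runs 2, 5, 8, 11; ~ runs 7, 11, 15, 19; $ runs 1, 4, 7, 10 — each is linear in n (n = 1, 2, …).
For the next term, n = 5, so the run lengths are 9, 14, 23, 13.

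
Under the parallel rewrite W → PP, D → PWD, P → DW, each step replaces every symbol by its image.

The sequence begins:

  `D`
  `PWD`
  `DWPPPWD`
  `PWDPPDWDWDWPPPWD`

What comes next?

DWPPPWDDWDWPWDPPPWDPPPWDPPDWDWDWPPPWD

Applying the rule to each of the 16 symbols of PWDPPDWDWDWPPPWD gives the pieces DW PP PWD DW DW PWD PP PWD PP PWD PP DW DW DW PP PWD, which concatenate to the answer.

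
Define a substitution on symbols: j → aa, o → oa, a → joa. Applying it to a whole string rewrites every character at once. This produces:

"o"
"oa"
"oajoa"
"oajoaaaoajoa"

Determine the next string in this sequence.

oajoaaaoajoajoajoaoajoaaaoajoa

Apply φ to oajoaaaoajoa symbol by symbol: o→oa, a→joa, j→aa, o→oa, a→joa, a→joa, a→joa, o→oa, a→joa, j→aa, o→oa, a→joa; joined: oa joa aa oa joa joa joa oa joa aa oa joa.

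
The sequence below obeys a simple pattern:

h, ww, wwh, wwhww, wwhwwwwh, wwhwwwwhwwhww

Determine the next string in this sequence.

wwhwwwwhwwhwwwwhwwwwh

From term 3 onward, concatenate the last term with the second-to-last: ww·h = wwh, wwh·ww = wwhww, …
So term 7 is wwhwwwwhwwhww·wwhwwwwh.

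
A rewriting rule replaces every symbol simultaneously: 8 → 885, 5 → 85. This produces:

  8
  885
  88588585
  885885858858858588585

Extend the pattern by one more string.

Applying the rule to each of the 21 symbols of 885885858858858588585 gives the pieces 885 885 85 885 885 85 885 85 885 885 85 885 885 85 885 85 885 885 85 885 85, which concatenate to the answer.

8858858588588585885858858858588588585885858858858588585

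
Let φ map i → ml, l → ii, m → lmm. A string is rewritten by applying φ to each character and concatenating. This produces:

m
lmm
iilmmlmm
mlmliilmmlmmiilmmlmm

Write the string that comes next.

lmmiilmmiimlmliilmmlmmiilmmlmmmlmliilmmlmmiilmmlmm

φ(mlmliilmmlmmiilmmlmm) expands symbol-by-symbol to lmm ii lmm ii ml ml ii lmm lmm ii lmm lmm ml ml ii lmm lmm ii lmm lmm; joining the 20 pieces gives the next term.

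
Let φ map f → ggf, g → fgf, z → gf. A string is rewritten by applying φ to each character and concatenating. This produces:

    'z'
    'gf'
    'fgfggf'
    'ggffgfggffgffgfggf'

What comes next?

Rewriting the 18 symbols of ggffgfggffgffgfggf one by one yields fgf fgf ggf ggf fgf ggf fgf fgf ggf ggf fgf ggf ggf fgf ggf fgf fgf ggf; concatenated:

fgffgfggfggffgfggffgffgfggfggffgfggfggffgfggffgffgfggf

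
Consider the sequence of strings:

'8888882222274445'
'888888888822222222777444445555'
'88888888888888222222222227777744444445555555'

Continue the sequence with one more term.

Each string has the form 8^{4n+2} 2^{3n+2} 7^{2n-1} 4^{2n+1} 5^{3n-2} (n = 1, 2, …).
For the next term, n = 4, so the run lengths are 18, 14, 7, 9, 10.

8888888888888888882222222222222277777774444444445555555555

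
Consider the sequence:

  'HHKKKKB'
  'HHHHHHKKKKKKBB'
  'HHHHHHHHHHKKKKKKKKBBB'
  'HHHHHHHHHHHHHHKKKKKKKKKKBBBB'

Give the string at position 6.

HHHHHHHHHHHHHHHHHHHHHHKKKKKKKKKKKKKKBBBBBB

Each string has the form H^{4n-2} K^{2n+2} B^{n} (n = 1, 2, …).
For term 6, n = 6, so the run lengths are 22, 14, 6.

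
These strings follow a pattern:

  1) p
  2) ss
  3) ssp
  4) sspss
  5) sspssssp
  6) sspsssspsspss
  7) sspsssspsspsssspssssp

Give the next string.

sspsssspsspsssspsssspsspsssspsspss

Each term (from the third on) is the previous term followed by the one before it: term 3 = ss·p = ssp.
Continuing: sspsssspsspsssspssssp · sspsssspsspss gives term 8.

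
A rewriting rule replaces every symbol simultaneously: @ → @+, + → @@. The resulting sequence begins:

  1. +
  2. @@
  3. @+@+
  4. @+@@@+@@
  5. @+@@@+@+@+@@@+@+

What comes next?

@+@@@+@+@+@@@+@@@+@@@+@+@+@@@+@@

Replace each of the 16 characters of @+@@@+@+@+@@@+@+ in place — @+ @@ @+ @+ @+ @@ @+ @@ @+ @@ @+ @+ @+ @@ @+ @@ — and concatenate.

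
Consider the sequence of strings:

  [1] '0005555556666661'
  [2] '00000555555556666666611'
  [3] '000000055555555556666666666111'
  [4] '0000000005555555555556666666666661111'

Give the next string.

Term n consists of 2n-1 0's, followed by 2n+2 5's, followed by 2n+2 6's, followed by n-1 1's, where the shown terms are n = 2, 3, 4, 5.
For the next term, n = 6, so the run lengths are 11, 14, 14, 5.

00000000000555555555555556666666666666611111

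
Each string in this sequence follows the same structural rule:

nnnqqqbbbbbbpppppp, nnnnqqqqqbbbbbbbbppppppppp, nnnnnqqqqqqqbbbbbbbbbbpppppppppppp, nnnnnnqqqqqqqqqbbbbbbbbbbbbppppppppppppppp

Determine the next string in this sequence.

nnnnnnnqqqqqqqqqqqbbbbbbbbbbbbbbpppppppppppppppppp

Term n consists of n+1 n's, followed by 2n-1 q's, followed by 2n+2 b's, followed by 3n p's, where the shown terms are n = 2, 3, 4, 5.
Setting n = 6 gives 7, 11, 14, 18 characters in each block.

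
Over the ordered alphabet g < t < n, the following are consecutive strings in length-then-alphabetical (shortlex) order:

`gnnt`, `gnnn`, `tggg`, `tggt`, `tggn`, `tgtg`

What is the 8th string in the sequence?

Advancing 2 positions from tgtg through tgtg → tgtt reaches term 8.

tgtn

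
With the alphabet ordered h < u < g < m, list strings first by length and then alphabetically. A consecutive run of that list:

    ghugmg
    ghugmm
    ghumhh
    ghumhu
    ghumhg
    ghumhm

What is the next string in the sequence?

ghumuh

The successor of ghumhm increments the rightmost position that isn't already m and resets every position after it to h.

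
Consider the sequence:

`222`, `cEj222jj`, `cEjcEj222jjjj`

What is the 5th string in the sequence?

s(k+1) = cEj·s(k)·jj, so each term gains cEj as a prefix and jj as a suffix.
From cEjcEj222jjjj, 2 further steps: cEjcEj222jjjj → cEjcEjcEj222jjjjjj → (answer).

cEjcEjcEjcEj222jjjjjjjj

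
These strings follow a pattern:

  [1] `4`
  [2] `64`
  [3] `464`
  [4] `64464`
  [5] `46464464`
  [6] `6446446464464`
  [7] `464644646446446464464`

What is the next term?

6446446464464464644646446446464464

Each term (from the third on) is the two preceding terms concatenated in order: term 3 = 4·64 = 464.
So term 8 is 6446446464464·464644646446446464464.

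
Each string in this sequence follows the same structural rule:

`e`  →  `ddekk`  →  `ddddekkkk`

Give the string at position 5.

ddddddddekkkkkkkk

Every step adds dd to the front and kk to the end of the previous string.
From ddddekkkk, 2 further steps: ddddekkkk → ddddddekkkkkk → (answer).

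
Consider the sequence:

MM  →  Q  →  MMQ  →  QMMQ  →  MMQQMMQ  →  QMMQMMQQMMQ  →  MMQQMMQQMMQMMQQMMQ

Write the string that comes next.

QMMQMMQQMMQMMQQMMQQMMQMMQQMMQ

From term 3 onward, concatenate the second-to-last term with the last: MM·Q = MMQ, Q·MMQ = QMMQ, …
Continuing: QMMQMMQQMMQ · MMQQMMQQMMQMMQQMMQ gives term 8.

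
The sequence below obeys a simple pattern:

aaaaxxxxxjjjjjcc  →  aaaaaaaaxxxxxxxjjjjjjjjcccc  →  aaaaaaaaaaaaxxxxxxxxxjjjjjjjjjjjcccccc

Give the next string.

aaaaaaaaaaaaaaaaxxxxxxxxxxxjjjjjjjjjjjjjjcccccccc

Reading off run lengths: a runs 4, 8, 12; x runs 5, 7, 9; j runs 5, 8, 11; c runs 2, 4, 6 — each is linear in n (n = 1, 2, …).
At n = 4 the blocks have lengths 16, 11, 14, 8.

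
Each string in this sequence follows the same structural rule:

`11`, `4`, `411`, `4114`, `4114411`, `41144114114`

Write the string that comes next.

This is a Fibonacci-style word recurrence s(k) = s(k−1)·s(k−2): e.g. 4·11 = 411.
So term 7 is 41144114114·4114411.

411441141144114411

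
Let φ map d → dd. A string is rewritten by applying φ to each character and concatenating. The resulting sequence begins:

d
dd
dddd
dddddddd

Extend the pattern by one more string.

Expanding dddddddd: d→dd, d→dd, d→dd, d→dd, d→dd, d→dd, d→dd, d→dd. Concatenated: dd dd dd dd dd dd dd dd.

dddddddddddddddd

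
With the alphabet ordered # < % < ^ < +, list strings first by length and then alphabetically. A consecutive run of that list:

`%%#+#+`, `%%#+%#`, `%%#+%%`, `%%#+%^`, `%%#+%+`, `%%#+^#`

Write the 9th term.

Continuing the enumeration 3 steps past %%#+^#: %%#+^# → %%#+^% → %%#+^^ → (answer).

%%#+^+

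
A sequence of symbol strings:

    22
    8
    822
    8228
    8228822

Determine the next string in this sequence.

From term 3 onward, concatenate the last term with the second-to-last: 8·22 = 822, 822·8 = 8228, …
The next term joins 8228822 and 8228.

82288228228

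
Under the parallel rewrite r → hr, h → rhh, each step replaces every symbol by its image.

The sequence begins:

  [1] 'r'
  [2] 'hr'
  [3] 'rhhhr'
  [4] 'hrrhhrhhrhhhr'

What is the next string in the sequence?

Rewriting the 13 symbols of hrrhhrhhrhhhr one by one yields rhh hr hr rhh rhh hr rhh rhh hr rhh rhh rhh hr; concatenated:

rhhhrhrrhhrhhhrrhhrhhhrrhhrhhrhhhr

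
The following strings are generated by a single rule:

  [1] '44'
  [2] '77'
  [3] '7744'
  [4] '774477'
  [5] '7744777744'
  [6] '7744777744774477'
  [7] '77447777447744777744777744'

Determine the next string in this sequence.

This is a Fibonacci-style word recurrence s(k) = s(k−1)·s(k−2): e.g. 77·44 = 7744.
Continuing: 77447777447744777744777744 · 7744777744774477 gives term 8.

774477774477447777447777447744777744774477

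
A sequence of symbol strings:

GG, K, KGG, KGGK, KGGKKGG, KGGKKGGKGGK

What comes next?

KGGKKGGKGGKKGGKKGG

This is a Fibonacci-style word recurrence s(k) = s(k−1)·s(k−2): e.g. K·GG = KGG.
The next term joins KGGKKGGKGGK and KGGKKGG.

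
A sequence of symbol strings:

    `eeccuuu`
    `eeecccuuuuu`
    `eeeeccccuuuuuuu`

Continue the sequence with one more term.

eeeeecccccuuuuuuuuu

Reading off run lengths: e runs 2, 3, 4; c runs 2, 3, 4; u runs 3, 5, 7 — each is linear in n, where the shown terms are n = 2, 3, 4.
Setting n = 5 gives 5, 5, 9 characters in each block.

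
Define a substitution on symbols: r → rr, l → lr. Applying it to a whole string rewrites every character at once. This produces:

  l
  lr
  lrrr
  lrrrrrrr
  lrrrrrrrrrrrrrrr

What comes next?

φ(lrrrrrrrrrrrrrrr) expands symbol-by-symbol to lr rr rr rr rr rr rr rr rr rr rr rr rr rr rr rr; joining the 16 pieces gives the next term.

lrrrrrrrrrrrrrrrrrrrrrrrrrrrrrrr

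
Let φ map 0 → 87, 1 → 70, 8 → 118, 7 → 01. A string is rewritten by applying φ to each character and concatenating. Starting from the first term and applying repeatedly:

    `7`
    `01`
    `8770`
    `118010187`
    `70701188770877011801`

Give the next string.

φ(70701188770877011801) expands symbol-by-symbol to 01 87 01 87 70 70 118 118 01 01 87 118 01 01 87 70 70 118 87 70; joining the 20 pieces gives the next term.

01870187707011811801018711801018770701188770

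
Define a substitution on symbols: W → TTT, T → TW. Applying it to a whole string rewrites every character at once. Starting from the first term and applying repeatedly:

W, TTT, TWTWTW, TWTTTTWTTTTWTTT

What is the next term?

Applying the rule to each of the 15 symbols of TWTTTTWTTTTWTTT gives the pieces TW TTT TW TW TW TW TTT TW TW TW TW TTT TW TW TW, which concatenate to the answer.

TWTTTTWTWTWTWTTTTWTWTWTWTTTTWTWTW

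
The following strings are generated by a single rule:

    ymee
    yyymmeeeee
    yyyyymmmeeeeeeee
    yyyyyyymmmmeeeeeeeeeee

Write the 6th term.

Term n consists of 2n-1 y's, followed by n m's, followed by 3n-1 e's (n = 1, 2, …).
Setting n = 6 gives 11, 6, 17 characters in each block.

yyyyyyyyyyymmmmmmeeeeeeeeeeeeeeeee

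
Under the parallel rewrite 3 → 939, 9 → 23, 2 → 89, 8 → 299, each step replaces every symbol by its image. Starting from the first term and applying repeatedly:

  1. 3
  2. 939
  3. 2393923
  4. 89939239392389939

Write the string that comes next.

Applying the rule to each of the 17 symbols of 89939239392389939 gives the pieces 299 23 23 939 23 89 939 23 939 23 89 939 299 23 23 939 23, which concatenate to the answer.

29923239392389939239392389939299232393923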